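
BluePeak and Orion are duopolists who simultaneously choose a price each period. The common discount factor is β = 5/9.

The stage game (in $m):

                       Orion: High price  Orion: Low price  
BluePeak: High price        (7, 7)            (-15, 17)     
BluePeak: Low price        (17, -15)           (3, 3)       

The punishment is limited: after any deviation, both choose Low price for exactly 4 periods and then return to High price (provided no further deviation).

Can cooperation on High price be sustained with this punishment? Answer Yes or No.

No

A one-shot deviation gives 17 now, then 3 for 4 periods, then back to 7.
Gain from deviating: (17−7) today; loss: (7−3) in each of the next 4 periods.
No-deviation condition: (7−3)(β+…+β^4) ≥ 17−7, i.e. β+…+β^4 ≥ 5/2.
At β = 5/9: β+…+β^4 = 1.1309 < 2.5000.
So cooperation is not sustainable.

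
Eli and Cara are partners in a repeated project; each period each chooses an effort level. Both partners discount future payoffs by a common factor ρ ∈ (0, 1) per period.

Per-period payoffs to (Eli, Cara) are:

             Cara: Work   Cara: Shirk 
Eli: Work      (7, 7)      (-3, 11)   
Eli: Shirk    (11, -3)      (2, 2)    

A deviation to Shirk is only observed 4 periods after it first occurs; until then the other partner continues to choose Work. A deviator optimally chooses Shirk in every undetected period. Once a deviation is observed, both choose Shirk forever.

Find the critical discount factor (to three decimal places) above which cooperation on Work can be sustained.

0.816

Deviating for the 4 undetected periods gains 11−7 = 4 per period over cooperation, then loses 7−2 = 5 per period forever once punishment starts.
Gain: 4(1 + ρ + … + ρ^3); loss: 5·ρ^4/(1−ρ).
No profitable deviation ⇔ 4(1−ρ^4) ≤ 5·ρ^4, i.e. ρ^4 ≥ 4/(4+5) = 4/9.
Hence ρ ≥ (4/9)^(1/4) ≈ 0.816.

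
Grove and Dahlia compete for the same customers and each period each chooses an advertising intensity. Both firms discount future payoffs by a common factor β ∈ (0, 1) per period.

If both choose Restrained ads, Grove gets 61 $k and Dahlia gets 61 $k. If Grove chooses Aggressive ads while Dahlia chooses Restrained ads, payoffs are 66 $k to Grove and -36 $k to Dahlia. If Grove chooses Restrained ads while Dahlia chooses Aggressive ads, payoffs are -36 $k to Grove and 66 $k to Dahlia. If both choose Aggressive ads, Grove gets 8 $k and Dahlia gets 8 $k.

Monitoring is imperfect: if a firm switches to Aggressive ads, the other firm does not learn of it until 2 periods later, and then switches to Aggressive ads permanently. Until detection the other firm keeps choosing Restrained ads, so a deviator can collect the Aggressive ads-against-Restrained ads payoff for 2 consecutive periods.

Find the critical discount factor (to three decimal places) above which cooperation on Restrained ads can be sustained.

0.294

The best deviation is to choose Aggressive ads for all 2 undetected periods, earning 66 each, then 8 forever once detected.
Deviation value: 66(1−β^2)/(1−β) + 8β^2/(1−β); cooperation value: 61/(1−β).
IC: 61 ≥ 66(1−β^2) + 8β^2 = 66 − 58β^2.
So β^2 ≥ 5/58, giving β ≥ (5/58)^(1/2) ≈ 0.294.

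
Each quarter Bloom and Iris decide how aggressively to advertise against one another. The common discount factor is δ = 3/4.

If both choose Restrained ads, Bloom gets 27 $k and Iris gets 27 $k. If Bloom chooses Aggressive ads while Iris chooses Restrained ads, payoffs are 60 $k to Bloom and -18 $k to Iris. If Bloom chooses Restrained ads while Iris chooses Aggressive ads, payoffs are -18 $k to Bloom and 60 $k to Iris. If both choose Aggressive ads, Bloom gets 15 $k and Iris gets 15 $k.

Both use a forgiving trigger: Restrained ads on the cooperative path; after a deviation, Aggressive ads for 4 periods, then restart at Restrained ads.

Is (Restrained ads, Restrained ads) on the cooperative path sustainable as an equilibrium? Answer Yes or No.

Comparing payoff streams over the 5 periods until play realigns: cooperate → 27(1+δ+…+δ^4); deviate → 60 + 15(δ+…+δ^4).
Cooperation is sustained iff (27−15)(δ+…+δ^4) ≥ 60−27.
δ+…+δ^4 = 3/4·(1−(3/4)^4)/(1−3/4) = 2.0508, and (60−27)/(27−15) = 2.7500.
2.0508 < 2.7500, so cooperation is not sustainable.

No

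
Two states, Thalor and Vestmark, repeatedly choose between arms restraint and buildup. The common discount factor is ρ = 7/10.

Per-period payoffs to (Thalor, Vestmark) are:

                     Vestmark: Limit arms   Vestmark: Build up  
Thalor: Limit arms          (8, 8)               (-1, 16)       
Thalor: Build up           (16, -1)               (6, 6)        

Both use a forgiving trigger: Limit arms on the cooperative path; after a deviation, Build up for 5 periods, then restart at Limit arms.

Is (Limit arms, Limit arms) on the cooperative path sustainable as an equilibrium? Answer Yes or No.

No

A one-shot deviation gives 16 now, then 6 for 5 periods, then back to 8.
Gain from deviating: (16−8) today; loss: (8−6) in each of the next 5 periods.
No-deviation condition: (8−6)(ρ+…+ρ^5) ≥ 16−8, i.e. ρ+…+ρ^5 ≥ 4.
At ρ = 7/10: ρ+…+ρ^5 = 1.9412 < 4.0000.
So cooperation is not sustainable.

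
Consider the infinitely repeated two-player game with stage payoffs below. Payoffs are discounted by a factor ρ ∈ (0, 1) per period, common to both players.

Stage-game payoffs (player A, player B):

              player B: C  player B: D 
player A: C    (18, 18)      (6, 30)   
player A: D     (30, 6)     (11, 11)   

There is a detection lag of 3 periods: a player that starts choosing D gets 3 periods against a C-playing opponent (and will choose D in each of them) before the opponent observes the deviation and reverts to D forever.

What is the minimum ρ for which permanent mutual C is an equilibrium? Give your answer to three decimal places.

The best deviation is to choose D for all 3 undetected periods, earning 30 each, then 11 forever once detected.
Deviation value: 30(1−ρ^3)/(1−ρ) + 11ρ^3/(1−ρ); cooperation value: 18/(1−ρ).
IC: 18 ≥ 30(1−ρ^3) + 11ρ^3 = 30 − 19ρ^3.
So ρ^3 ≥ 12/19, giving ρ ≥ (12/19)^(1/3) ≈ 0.858.

0.858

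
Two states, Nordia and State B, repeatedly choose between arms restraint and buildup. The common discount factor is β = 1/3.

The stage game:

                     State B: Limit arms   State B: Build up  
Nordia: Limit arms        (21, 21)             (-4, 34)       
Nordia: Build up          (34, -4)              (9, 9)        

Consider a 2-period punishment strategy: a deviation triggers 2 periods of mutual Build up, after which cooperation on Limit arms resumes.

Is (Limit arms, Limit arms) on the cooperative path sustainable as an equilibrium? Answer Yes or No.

Comparing payoff streams over the 3 periods until play realigns: cooperate → 21(1+β+…+β^2); deviate → 34 + 9(β+…+β^2).
Cooperation is sustained iff (21−9)(β+…+β^2) ≥ 34−21.
β+…+β^2 = 1/3·(1−(1/3)^2)/(1−1/3) = 0.4444, and (34−21)/(21−9) = 1.0833.
0.4444 < 1.0833, so cooperation is not sustainable.

No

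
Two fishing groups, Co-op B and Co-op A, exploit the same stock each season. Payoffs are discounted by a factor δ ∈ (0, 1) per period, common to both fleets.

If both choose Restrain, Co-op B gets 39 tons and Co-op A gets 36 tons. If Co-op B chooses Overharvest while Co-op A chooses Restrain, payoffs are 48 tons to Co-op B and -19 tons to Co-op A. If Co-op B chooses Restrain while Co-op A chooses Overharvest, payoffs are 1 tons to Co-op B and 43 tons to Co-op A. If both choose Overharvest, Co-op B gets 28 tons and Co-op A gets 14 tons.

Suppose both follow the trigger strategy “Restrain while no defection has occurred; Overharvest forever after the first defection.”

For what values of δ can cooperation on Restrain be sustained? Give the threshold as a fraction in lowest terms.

9/20

Co-op B: cooperation gives 39 each period; deviation gives 48 once then 28 forever.
  39/(1−δ) ≥ 48 + 28δ/(1−δ) ⇒ δ ≥ 9/20.
Co-op A: cooperation gives 36 each period; deviation gives 43 once then 14 forever.
  δ ≥ 7/29.
Both must hold, so the binding constraint is Co-op B's: δ ≥ 9/20.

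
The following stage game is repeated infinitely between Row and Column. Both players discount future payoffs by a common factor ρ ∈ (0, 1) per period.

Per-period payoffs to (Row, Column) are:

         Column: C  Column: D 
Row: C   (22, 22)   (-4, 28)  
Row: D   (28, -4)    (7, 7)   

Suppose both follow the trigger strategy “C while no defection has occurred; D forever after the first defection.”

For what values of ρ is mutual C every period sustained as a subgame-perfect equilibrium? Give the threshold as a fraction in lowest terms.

Under grim trigger the critical discount factor is (T−C)/(T−P) with T = 28, C = 22, P = 7.
ρ* = (28−22)/(28−7) = 6/21 = 2/7.

2/7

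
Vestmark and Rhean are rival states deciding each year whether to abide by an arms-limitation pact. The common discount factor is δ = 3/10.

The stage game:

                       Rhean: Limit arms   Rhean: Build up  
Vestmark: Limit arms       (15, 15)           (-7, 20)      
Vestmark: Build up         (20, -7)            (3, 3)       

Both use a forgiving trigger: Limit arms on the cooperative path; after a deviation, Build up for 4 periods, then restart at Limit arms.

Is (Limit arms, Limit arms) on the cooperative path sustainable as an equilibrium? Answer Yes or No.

Yes

Comparing payoff streams over the 5 periods until play realigns: cooperate → 15(1+δ+…+δ^4); deviate → 20 + 3(δ+…+δ^4).
Cooperation is sustained iff (15−3)(δ+…+δ^4) ≥ 20−15.
δ+…+δ^4 = 3/10·(1−(3/10)^4)/(1−3/10) = 0.4251, and (20−15)/(15−3) = 0.4167.
0.4251 ≥ 0.4167, so cooperation is sustainable.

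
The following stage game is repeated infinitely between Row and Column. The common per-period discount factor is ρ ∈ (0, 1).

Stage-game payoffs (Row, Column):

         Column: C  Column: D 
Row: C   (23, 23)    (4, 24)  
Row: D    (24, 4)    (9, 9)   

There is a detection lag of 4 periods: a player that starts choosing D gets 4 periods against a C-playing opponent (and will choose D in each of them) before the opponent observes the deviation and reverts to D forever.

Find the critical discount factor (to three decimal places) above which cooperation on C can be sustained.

A deviator earns 24 for 4 periods, then 9 forever; cooperating earns 23 forever. Multiplying the IC by (1−ρ):
23 ≥ 24(1−ρ^4) + 9ρ^4, so 15·ρ^4 ≥ 1 and ρ^4 ≥ 1/15.
ρ ≥ (1/15)^(1/4) ≈ 0.508.

0.508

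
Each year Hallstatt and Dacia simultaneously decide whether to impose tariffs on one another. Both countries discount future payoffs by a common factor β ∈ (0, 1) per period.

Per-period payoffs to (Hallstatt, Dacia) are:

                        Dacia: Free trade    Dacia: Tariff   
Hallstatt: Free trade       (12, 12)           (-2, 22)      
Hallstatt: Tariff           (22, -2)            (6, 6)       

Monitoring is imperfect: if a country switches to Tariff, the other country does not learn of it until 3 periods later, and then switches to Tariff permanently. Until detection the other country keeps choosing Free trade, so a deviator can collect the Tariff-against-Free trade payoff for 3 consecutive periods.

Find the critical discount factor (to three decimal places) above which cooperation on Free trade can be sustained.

Deviating for the 3 undetected periods gains 22−12 = 10 per period over cooperation, then loses 12−6 = 6 per period forever once punishment starts.
Gain: 10(1 + β + … + β^2); loss: 6·β^3/(1−β).
No profitable deviation ⇔ 10(1−β^3) ≤ 6·β^3, i.e. β^3 ≥ 10/(10+6) = 5/8.
Hence β ≥ (5/8)^(1/3) ≈ 0.855.

0.855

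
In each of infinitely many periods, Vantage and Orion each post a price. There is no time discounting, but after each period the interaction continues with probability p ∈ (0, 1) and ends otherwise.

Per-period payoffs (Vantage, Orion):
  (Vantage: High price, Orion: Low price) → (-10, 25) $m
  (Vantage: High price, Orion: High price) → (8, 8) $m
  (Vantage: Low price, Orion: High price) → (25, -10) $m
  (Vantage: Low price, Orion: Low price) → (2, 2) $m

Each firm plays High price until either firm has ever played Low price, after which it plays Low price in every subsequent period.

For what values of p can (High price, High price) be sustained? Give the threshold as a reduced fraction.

Expected cooperation value is 8 + p·8 + p²·8 + … = 8/(1−p); deviation gives 25 + p·2/(1−p).
8 ≥ 25(1−p) + 2p ⇒ 23p ≥ 17 ⇒ p ≥ 17/23.

17/23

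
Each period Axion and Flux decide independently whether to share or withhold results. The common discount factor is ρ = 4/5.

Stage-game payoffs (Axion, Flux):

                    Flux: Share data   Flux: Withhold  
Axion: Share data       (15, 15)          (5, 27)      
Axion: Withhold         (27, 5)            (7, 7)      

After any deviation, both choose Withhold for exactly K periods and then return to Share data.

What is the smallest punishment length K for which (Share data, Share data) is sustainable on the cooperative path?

3

Need Σ_{k=1}^{K} ρ^k ≥ (27−15)/(15−7) = 1.5000 at ρ = 4/5.
At K = 2 the sum is 1.4400 < 1.5000; at K = 3 it is 1.9520 ≥ 1.5000.
So the minimum punishment length is K = 3.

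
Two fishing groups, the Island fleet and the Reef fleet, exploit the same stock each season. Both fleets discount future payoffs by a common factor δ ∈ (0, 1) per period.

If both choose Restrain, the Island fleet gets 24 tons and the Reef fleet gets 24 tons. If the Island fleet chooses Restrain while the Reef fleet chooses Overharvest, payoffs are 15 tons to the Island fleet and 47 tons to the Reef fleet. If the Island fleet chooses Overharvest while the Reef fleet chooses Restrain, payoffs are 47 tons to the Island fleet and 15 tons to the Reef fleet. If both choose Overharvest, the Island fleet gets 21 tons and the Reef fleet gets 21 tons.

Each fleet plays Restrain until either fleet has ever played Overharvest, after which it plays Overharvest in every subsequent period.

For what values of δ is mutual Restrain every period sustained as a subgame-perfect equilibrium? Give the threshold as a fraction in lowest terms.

23/26

24/(1−δ) ≥ 47 + 21δ/(1−δ)
24 ≥ 47 − 26δ
δ ≥ 23/26.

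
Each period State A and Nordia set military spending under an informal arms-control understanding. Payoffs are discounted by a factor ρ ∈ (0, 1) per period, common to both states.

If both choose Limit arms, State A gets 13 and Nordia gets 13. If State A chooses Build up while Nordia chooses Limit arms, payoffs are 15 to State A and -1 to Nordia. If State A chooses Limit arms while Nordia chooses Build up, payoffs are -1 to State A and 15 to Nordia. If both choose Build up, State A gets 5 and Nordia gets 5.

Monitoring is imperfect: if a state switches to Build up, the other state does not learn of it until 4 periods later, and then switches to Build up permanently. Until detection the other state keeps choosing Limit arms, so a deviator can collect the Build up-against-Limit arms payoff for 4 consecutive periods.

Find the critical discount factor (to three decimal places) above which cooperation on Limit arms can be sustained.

0.669

A deviator earns 15 for 4 periods, then 5 forever; cooperating earns 13 forever. Multiplying the IC by (1−ρ):
13 ≥ 15(1−ρ^4) + 5ρ^4, so 10·ρ^4 ≥ 2 and ρ^4 ≥ 1/5.
ρ ≥ (1/5)^(1/4) ≈ 0.669.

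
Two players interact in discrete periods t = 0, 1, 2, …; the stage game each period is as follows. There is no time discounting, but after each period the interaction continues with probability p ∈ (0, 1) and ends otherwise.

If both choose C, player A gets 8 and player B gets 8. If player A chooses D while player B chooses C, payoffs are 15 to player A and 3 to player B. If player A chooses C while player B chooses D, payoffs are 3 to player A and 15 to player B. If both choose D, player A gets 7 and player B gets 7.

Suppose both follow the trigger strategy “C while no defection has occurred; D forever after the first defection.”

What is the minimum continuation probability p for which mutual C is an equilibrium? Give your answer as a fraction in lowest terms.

With no time discounting, the continuation probability p plays the role of the discount factor.
Grim-trigger IC: 8/(1−p) ≥ 15 + 7p/(1−p) ⇒ p ≥ (15−8)/(15−7) = 7/8.

7/8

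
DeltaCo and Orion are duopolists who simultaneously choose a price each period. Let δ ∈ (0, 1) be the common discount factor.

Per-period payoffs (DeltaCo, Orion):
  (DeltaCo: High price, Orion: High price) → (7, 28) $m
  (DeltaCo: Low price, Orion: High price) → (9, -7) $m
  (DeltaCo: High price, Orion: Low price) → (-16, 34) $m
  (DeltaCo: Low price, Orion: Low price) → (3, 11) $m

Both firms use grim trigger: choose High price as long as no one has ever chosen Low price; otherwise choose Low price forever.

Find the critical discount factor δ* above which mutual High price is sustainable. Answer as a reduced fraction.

DeltaCo's threshold: (9−7)/(9−3) = 1/3.
Orion's threshold: (34−28)/(34−11) = 6/23.
1/3 > 6/23, so DeltaCo binds and δ* = 1/3.

1/3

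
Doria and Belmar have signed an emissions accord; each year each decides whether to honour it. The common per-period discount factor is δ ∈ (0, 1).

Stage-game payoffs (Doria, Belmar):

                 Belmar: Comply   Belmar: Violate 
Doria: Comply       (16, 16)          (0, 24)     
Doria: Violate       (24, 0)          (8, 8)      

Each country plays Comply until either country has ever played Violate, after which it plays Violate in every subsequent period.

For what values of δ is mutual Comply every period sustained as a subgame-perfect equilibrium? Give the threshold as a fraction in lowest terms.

1/2

One-period gain from deviating is 24 − 16 = 8. The loss is 16 − 8 = 8 in every subsequent period, with present value 8·δ/(1−δ).
Deviation is unprofitable when 8·δ/(1−δ) ≥ 8, i.e. δ/(1−δ) ≥ 1.
Equivalently δ ≥ 8/(8+8) = 1/2.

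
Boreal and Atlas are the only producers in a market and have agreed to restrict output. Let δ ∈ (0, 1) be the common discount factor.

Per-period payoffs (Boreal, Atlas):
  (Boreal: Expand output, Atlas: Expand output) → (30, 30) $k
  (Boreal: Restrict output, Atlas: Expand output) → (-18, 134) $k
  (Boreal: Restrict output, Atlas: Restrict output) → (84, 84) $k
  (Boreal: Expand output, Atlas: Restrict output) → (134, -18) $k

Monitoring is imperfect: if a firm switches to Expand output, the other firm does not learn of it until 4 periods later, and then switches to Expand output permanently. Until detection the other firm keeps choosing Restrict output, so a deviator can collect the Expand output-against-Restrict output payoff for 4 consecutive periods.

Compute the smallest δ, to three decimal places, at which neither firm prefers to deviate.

0.833

Deviating for the 4 undetected periods gains 134−84 = 50 per period over cooperation, then loses 84−30 = 54 per period forever once punishment starts.
Gain: 50(1 + δ + … + δ^3); loss: 54·δ^4/(1−δ).
No profitable deviation ⇔ 50(1−δ^4) ≤ 54·δ^4, i.e. δ^4 ≥ 50/(50+54) = 25/52.
Hence δ ≥ (25/52)^(1/4) ≈ 0.833.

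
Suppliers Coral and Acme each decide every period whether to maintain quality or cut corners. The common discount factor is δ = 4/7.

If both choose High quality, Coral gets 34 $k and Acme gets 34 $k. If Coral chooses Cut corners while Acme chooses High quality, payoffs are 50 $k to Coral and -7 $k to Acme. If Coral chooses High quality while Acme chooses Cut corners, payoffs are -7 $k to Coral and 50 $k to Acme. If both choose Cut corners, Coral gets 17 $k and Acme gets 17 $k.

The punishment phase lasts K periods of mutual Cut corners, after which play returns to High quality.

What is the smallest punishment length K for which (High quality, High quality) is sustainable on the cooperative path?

3

Need Σ_{k=1}^{K} δ^k ≥ (50−34)/(34−17) = 0.9412 at δ = 4/7.
At K = 2 the sum is 0.8980 < 0.9412; at K = 3 it is 1.0845 ≥ 0.9412.
So the minimum punishment length is K = 3.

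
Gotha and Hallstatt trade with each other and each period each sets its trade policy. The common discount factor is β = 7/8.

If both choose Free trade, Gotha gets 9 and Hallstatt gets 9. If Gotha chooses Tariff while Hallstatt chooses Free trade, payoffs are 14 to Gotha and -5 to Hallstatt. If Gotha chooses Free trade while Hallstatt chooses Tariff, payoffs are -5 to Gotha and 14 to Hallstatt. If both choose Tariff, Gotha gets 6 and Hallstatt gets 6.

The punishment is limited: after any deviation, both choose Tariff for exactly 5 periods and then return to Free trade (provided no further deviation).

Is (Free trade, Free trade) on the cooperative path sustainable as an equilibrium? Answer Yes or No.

IC: β+…+β^5 ≥ (14−9)/(9−6) = 5/3.
At β = 7/8: partial sum = 3.4096 ≥ 1.6667. Cooperation sustainable.

Yes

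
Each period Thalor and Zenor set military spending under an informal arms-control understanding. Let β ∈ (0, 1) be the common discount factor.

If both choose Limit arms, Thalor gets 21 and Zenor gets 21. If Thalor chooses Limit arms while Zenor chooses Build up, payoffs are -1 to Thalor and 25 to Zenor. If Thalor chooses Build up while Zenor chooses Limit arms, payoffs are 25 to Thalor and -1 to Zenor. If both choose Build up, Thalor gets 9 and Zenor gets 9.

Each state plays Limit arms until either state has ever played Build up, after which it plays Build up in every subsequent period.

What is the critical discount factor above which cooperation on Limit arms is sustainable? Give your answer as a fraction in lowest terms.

1/4

Under grim trigger the critical discount factor is (T−C)/(T−P) with T = 25, C = 21, P = 9.
β* = (25−21)/(25−9) = 4/16 = 1/4.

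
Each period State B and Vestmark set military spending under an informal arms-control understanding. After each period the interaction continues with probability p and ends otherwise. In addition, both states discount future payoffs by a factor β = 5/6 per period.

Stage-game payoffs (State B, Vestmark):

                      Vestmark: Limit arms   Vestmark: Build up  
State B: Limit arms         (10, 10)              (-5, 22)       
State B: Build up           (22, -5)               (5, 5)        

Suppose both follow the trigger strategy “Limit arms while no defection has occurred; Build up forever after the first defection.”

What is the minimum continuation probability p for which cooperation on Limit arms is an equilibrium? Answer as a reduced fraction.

With continuation probability p and discount β, the effective per-period discount factor is βp.
Grim-trigger IC: βp ≥ (22−10)/(22−5) = 12/17.
So p ≥ (12/17)/(5/6) = 72/85.

72/85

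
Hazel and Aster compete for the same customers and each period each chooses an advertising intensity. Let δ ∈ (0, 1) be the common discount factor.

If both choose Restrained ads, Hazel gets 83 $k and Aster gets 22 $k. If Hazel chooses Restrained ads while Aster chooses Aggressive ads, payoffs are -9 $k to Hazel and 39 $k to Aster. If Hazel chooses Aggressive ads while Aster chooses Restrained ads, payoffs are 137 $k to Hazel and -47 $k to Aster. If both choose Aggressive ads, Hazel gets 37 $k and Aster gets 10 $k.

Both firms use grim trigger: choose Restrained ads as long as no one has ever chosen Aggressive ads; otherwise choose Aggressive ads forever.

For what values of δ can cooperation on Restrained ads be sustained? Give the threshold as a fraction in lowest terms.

Hazel's threshold: (137−83)/(137−37) = 27/50.
Aster's threshold: (39−22)/(39−10) = 17/29.
27/50 < 17/29, so Aster binds and δ* = 17/29.

17/29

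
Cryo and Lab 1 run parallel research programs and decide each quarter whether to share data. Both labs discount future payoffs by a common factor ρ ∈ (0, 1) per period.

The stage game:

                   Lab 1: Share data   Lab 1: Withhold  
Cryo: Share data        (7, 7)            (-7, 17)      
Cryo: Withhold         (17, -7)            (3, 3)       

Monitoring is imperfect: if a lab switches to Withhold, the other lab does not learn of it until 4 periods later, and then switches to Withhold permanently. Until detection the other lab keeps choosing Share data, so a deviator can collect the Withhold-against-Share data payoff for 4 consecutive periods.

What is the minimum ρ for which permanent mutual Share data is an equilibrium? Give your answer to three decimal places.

Deviating for the 4 undetected periods gains 17−7 = 10 per period over cooperation, then loses 7−3 = 4 per period forever once punishment starts.
Gain: 10(1 + ρ + … + ρ^3); loss: 4·ρ^4/(1−ρ).
No profitable deviation ⇔ 10(1−ρ^4) ≤ 4·ρ^4, i.e. ρ^4 ≥ 10/(10+4) = 5/7.
Hence ρ ≥ (5/7)^(1/4) ≈ 0.919.

0.919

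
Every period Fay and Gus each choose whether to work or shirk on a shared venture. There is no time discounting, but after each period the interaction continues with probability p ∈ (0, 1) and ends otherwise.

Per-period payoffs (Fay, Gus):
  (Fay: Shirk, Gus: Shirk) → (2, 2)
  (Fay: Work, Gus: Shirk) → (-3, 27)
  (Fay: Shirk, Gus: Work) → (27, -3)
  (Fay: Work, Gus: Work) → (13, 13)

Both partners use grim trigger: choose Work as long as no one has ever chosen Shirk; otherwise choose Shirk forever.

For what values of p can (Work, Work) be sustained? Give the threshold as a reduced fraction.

14/25

Expected cooperation value is 13 + p·13 + p²·13 + … = 13/(1−p); deviation gives 27 + p·2/(1−p).
13 ≥ 27(1−p) + 2p ⇒ 25p ≥ 14 ⇒ p ≥ 14/25.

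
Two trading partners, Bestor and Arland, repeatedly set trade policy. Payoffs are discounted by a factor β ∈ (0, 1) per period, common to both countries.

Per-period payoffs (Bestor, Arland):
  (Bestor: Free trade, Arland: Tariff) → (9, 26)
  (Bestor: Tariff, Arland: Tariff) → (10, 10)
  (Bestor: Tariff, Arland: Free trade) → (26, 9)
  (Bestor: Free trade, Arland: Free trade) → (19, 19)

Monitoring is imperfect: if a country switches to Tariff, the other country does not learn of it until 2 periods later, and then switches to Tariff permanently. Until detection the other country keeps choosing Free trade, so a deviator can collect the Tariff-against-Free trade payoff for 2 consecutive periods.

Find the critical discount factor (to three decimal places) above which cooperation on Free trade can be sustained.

A deviator earns 26 for 2 periods, then 10 forever; cooperating earns 19 forever. Multiplying the IC by (1−β):
19 ≥ 26(1−β^2) + 10β^2, so 16·β^2 ≥ 7 and β^2 ≥ 7/16.
β ≥ (7/16)^(1/2) ≈ 0.661.

0.661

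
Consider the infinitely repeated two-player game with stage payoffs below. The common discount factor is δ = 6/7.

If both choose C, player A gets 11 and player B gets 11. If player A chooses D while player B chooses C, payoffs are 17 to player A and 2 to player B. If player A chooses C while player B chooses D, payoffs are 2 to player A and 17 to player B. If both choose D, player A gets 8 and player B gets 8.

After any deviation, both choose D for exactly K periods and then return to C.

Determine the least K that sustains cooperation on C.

3

IC: δ(1−δ^K)/(1−δ) ≥ (17−11)/(11−8) = 2.
With δ = 6/7: need 1 − δ^K ≥ 2·(1−6/7)/(6/7), i.e. δ^K ≤ 0.6667.
Since (6/7)^2 = 0.7347 and (6/7)^3 = 0.6297, the smallest such K is 3.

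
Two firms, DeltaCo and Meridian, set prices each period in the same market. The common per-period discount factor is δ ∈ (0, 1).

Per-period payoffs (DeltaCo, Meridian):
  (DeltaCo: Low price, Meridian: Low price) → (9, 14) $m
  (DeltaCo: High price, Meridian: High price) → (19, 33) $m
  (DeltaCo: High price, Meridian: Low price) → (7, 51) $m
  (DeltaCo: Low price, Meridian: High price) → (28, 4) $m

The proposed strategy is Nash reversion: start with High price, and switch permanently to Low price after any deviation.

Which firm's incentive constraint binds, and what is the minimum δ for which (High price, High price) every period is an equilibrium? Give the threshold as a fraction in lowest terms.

Meridian; δ ≥ 18/37

For DeltaCo: deviation gain 28−19 = 9, per-period punishment loss 19−9 = 10. IC gives δ ≥ 9/19.
For Meridian: gain 18, loss 19 per period, so δ ≥ 18/37.
The tighter constraint is Meridian's, so cooperation needs δ ≥ 18/37.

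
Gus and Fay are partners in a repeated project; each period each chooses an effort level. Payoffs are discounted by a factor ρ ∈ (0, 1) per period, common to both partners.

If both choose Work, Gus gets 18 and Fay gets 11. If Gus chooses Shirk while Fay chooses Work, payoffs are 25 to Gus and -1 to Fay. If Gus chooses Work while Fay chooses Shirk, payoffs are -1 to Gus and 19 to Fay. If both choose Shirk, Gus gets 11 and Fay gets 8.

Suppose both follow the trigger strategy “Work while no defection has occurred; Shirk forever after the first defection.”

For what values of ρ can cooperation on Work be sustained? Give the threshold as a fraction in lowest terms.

8/11

For Gus: deviation gain 25−18 = 7, per-period punishment loss 18−11 = 7. IC gives ρ ≥ 7/14 = 1/2.
For Fay: gain 8, loss 3 per period, so ρ ≥ 8/11.
The tighter constraint is Fay's, so cooperation needs ρ ≥ 8/11.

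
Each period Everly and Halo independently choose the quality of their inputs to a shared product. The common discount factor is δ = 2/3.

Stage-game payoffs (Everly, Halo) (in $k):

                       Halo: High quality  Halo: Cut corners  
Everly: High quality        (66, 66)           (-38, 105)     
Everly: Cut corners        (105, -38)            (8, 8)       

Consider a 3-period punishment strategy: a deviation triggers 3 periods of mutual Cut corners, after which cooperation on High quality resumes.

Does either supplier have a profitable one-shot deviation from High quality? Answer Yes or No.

A one-shot deviation gives 105 now, then 8 for 3 periods, then back to 66.
Gain from deviating: (105−66) today; loss: (66−8) in each of the next 3 periods.
No-deviation condition: (66−8)(δ+…+δ^3) ≥ 105−66, i.e. δ+…+δ^3 ≥ 39/58.
At δ = 2/3: δ+…+δ^3 = 1.4074 ≥ 0.6724.
So cooperation is sustainable.

No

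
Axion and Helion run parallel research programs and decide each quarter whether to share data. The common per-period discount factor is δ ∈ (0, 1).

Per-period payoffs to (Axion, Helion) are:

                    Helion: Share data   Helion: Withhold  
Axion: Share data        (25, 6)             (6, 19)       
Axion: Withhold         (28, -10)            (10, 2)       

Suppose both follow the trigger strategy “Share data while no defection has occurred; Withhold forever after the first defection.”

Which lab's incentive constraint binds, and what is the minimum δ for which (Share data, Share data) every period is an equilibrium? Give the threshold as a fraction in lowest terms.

For Axion: deviation gain 28−25 = 3, per-period punishment loss 25−10 = 15. IC gives δ ≥ 3/18 = 1/6.
For Helion: gain 13, loss 4 per period, so δ ≥ 13/17.
The tighter constraint is Helion's, so cooperation needs δ ≥ 13/17.

Helion; δ ≥ 13/17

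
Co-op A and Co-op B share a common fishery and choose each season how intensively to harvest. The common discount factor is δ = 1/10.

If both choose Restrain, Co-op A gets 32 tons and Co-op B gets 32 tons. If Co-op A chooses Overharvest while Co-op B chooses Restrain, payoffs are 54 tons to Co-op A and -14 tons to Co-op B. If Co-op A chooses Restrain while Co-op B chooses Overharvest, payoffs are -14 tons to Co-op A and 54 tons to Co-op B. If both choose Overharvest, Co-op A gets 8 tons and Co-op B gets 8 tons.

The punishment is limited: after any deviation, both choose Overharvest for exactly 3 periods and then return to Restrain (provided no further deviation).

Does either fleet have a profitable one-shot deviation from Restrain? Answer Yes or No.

Yes

IC: δ+…+δ^3 ≥ (54−32)/(32−8) = 11/12.
At δ = 1/10: partial sum = 0.1110 < 0.9167. Cooperation not sustainable.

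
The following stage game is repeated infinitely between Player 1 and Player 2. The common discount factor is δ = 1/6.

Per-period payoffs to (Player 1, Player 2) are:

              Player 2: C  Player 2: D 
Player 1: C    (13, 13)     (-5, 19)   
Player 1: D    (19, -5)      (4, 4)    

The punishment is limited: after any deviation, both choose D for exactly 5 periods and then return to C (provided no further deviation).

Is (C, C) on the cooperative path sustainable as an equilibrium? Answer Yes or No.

Comparing payoff streams over the 6 periods until play realigns: cooperate → 13(1+δ+…+δ^5); deviate → 19 + 4(δ+…+δ^5).
Cooperation is sustained iff (13−4)(δ+…+δ^5) ≥ 19−13.
δ+…+δ^5 = 1/6·(1−(1/6)^5)/(1−1/6) = 0.2000, and (19−13)/(13−4) = 0.6667.
0.2000 < 0.6667, so cooperation is not sustainable.

No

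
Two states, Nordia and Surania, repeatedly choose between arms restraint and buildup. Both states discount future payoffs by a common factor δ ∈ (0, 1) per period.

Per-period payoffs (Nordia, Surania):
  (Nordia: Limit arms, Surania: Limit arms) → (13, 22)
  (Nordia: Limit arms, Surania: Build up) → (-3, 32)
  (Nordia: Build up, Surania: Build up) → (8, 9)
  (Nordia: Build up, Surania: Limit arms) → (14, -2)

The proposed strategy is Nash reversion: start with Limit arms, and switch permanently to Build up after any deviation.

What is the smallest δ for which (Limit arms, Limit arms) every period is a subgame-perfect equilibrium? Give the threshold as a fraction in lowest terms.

10/23

For Nordia: deviation gain 14−13 = 1, per-period punishment loss 13−8 = 5. IC gives δ ≥ 1/6.
For Surania: gain 10, loss 13 per period, so δ ≥ 10/23.
The tighter constraint is Surania's, so cooperation needs δ ≥ 10/23.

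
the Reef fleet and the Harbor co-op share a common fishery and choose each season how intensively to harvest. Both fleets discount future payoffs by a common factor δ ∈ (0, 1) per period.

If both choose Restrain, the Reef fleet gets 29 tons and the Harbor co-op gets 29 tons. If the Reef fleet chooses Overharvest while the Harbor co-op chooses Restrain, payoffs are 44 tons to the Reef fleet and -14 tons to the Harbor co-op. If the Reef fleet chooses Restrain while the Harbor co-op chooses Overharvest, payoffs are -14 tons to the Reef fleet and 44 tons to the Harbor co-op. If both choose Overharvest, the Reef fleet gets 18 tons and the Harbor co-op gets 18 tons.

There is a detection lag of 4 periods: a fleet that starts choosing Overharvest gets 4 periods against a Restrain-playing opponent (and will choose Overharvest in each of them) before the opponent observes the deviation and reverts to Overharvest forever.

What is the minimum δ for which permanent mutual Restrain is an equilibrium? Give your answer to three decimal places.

A deviator earns 44 for 4 periods, then 18 forever; cooperating earns 29 forever. Multiplying the IC by (1−δ):
29 ≥ 44(1−δ^4) + 18δ^4, so 26·δ^4 ≥ 15 and δ^4 ≥ 15/26.
δ ≥ (15/26)^(1/4) ≈ 0.872.

0.872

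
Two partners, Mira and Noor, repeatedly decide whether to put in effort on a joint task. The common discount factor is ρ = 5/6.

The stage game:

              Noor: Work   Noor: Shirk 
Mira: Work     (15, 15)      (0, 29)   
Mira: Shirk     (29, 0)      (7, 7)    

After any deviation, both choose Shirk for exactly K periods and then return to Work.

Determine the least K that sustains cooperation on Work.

IC: ρ(1−ρ^K)/(1−ρ) ≥ (29−15)/(15−7) = 7/4.
With ρ = 5/6: need 1 − ρ^K ≥ 7/4·(1−5/6)/(5/6), i.e. ρ^K ≤ 0.6500.
Since (5/6)^2 = 0.6944 and (5/6)^3 = 0.5787, the smallest such K is 3.

3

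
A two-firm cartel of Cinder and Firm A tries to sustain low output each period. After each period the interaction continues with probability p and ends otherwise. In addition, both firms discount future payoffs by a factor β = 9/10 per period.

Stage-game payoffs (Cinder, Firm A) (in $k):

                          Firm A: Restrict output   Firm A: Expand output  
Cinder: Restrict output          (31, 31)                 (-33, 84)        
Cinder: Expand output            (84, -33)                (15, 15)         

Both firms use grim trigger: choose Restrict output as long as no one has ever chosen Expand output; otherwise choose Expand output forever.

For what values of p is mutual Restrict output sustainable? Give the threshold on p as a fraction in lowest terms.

Expected continuation weight on next period's payoff is β·p = 9/10·p, which plays the role of the discount factor.
Cooperation requires 9/10·p ≥ (84−31)/(84−15) = 53/69, hence p ≥ 530/621.

530/621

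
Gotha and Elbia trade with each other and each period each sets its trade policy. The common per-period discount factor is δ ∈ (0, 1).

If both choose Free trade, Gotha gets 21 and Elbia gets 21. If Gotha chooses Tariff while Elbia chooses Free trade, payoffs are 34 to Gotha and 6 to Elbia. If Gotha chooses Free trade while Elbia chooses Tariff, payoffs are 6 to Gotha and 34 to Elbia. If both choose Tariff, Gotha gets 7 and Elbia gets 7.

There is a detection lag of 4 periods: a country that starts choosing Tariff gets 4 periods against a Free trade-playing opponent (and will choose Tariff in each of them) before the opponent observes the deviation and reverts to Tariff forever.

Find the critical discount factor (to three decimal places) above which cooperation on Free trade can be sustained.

0.833

Deviating for the 4 undetected periods gains 34−21 = 13 per period over cooperation, then loses 21−7 = 14 per period forever once punishment starts.
Gain: 13(1 + δ + … + δ^3); loss: 14·δ^4/(1−δ).
No profitable deviation ⇔ 13(1−δ^4) ≤ 14·δ^4, i.e. δ^4 ≥ 13/(13+14) = 13/27.
Hence δ ≥ (13/27)^(1/4) ≈ 0.833.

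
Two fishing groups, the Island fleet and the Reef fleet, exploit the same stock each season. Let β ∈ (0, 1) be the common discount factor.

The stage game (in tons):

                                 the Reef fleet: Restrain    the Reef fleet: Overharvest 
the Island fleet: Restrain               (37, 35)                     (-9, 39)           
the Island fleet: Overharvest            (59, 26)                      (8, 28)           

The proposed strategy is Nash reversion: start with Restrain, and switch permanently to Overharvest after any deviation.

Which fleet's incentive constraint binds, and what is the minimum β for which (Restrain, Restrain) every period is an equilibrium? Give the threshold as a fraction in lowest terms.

the Island fleet's threshold: (59−37)/(59−8) = 22/51.
the Reef fleet's threshold: (39−35)/(39−28) = 4/11.
22/51 > 4/11, so the Island fleet binds and β* = 22/51.

the Island fleet; β ≥ 22/51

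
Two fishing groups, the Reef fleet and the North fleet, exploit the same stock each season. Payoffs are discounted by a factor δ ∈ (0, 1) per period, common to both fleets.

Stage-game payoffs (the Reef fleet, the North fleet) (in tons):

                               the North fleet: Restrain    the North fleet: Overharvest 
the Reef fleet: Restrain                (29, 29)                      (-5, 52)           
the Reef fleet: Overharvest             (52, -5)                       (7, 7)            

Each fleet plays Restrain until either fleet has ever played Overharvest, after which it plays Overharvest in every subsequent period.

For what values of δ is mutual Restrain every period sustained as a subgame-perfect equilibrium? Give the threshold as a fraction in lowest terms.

23/45

Cooperation forever yields 29 each period: 29/(1−δ).
Deviating yields 52 once, then 7 forever: 52 + 7δ/(1−δ).
No profitable deviation requires 29/(1−δ) ≥ 52 + 7δ/(1−δ).
Multiplying by (1−δ): 29 ≥ 52(1−δ) + 7δ = 52 − 45δ.
So 45δ ≥ 23, i.e. δ ≥ 23/45.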